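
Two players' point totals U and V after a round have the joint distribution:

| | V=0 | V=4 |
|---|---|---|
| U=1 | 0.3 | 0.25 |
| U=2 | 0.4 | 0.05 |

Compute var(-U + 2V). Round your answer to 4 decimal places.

15.0475

E[U] = 1.45,  E[V] = 1.2,  E[UV] = 1.4
var(U) = 2.35 − (1.45)² = 0.2475;  var(V) = 4.8 − (1.2)² = 3.36
Cov(U,V) = 1.4 − (1.45)(1.2) = -0.34
var(-U + 2V) = (-1)²·0.2475 + (2)²·3.36 + 2·(-1)·(2)·-0.34 = 15.0475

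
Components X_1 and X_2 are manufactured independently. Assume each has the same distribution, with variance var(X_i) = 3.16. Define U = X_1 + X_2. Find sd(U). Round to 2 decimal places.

By independence, var(U) = (1)²var(X_1) + (1)²var(X_2)
= (1)²·3.16 + (1)²·3.16 = 6.32
sd(U) = √6.32 ≈ 2.51

2.51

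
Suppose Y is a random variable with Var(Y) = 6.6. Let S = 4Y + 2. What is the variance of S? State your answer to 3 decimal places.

Var(4Y + 2) = (4)²·Var(Y) = 16·6.6 = 105.6

105.600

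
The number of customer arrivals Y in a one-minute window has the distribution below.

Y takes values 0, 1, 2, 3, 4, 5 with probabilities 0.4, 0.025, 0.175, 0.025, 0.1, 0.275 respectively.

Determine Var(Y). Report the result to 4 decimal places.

4.4744

E[Y] = (0)(0.4) + (1)(0.025) + (2)(0.175) + (3)(0.025) + (4)(0.1) + (5)(0.275) = 2.225
E[Y²] = (0)²(0.4) + (1)²(0.025) + (2)²(0.175) + (3)²(0.025) + (4)²(0.1) + (5)²(0.275) = 9.425
Var(Y) = E[Y²] − (E[Y])² = 9.425 − (2.225)² = 4.474375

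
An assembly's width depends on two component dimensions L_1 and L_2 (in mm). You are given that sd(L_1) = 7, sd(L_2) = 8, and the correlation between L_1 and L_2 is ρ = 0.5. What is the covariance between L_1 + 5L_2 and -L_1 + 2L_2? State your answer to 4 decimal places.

Var(L_1) = (7)² = 49;  Var(L_2) = (8)² = 64
Cov(L_1,L_2) = ρ·sd(L_1)·sd(L_2) = 0.5·7·8 = 28
Cov(L_1 + 5L_2, -L_1 + 2L_2) = (1)(-1)Var(L_1) + (5)(2)Var(L_2) + [(1)(2) + (5)(-1)]Cov(L_1,L_2)
= -1·49 + 10·64 + -3·28 = 507

507.0000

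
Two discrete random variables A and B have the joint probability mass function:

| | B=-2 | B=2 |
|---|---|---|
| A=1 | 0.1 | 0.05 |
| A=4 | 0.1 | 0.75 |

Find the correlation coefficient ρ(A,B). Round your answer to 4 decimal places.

0.4901

E[A] = 3.55,  E[B] = 1.2
E[AB] = 5.1
Cov(A,B) = E[AB] − E[A]E[B] = 5.1 − (3.55)(1.2) = 0.84
Var(A) = 1.1475,  Var(B) = 2.56
ρ = 0.84 / √(1.1475·2.56) ≈ 0.4901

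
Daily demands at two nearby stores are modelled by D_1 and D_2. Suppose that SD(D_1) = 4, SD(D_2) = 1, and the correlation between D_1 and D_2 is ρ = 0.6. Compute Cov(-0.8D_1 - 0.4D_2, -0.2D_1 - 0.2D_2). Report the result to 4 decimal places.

3.2160

var(D_1) = (4)² = 16;  var(D_2) = (1)² = 1
Cov(D_1,D_2) = ρ·SD(D_1)·SD(D_2) = 0.6·4·1 = 2.4
Cov(-0.8D_1 - 0.4D_2, -0.2D_1 - 0.2D_2) = (-0.8)(-0.2)var(D_1) + (-0.4)(-0.2)var(D_2) + [(-0.8)(-0.2) + (-0.4)(-0.2)]Cov(D_1,D_2)
= 0.16·16 + 0.08·1 + 0.24·2.4 = 3.216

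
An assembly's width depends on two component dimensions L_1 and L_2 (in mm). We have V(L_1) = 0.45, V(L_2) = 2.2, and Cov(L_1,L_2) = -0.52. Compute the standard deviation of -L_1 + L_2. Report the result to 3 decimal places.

1.921

V(-L_1 + L_2) = (-1)²·V(L_1) + (1)²·V(L_2) + 2·(-1)·(1)·Cov(L_1,L_2)
= 1·0.45 + 1·2.2 + -2·-0.52 = 3.69
σ(-L_1 + L_2) = √3.69 ≈ 1.921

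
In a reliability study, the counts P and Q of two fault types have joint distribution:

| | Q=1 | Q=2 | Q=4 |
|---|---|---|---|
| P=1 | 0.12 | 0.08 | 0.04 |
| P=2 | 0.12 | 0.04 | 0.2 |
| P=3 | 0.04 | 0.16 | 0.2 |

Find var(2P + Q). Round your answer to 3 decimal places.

E[P] = 2.16,  E[Q] = 2.6,  E[PQ] = 5.92
var(P) = 5.28 − (2.16)² = 0.6144;  var(Q) = 8.44 − (2.6)² = 1.68
cov(P,Q) = 5.92 − (2.16)(2.6) = 0.304
var(2P + Q) = (2)²·0.6144 + (1)²·1.68 + 2·(2)·(1)·0.304 = 5.3536

5.354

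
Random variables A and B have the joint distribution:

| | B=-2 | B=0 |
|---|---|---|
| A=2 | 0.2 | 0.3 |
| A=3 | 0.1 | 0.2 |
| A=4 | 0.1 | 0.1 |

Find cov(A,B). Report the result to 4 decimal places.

E[A] = 2.7,  E[B] = -0.8
E[AB] = -2.2
cov(A,B) = E[AB] − E[A]E[B] = -2.2 − (2.7)(-0.8) = -0.04

-0.0400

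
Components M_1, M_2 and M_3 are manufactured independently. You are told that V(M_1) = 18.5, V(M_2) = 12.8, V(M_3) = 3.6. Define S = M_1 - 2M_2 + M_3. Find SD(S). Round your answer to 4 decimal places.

8.5615

By independence, V(S) = (1)²V(M_1) + (-2)²V(M_2) + (1)²V(M_3)
= (1)²·18.5 + (-2)²·12.8 + (1)²·3.6 = 73.3
SD(S) = √73.3 ≈ 8.5615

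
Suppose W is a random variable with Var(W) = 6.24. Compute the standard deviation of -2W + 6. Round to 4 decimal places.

4.9960

Var(-2W + 6) = (-2)²·6.24 = 24.96
σ(-2W + 6) = √24.96 ≈ 4.9960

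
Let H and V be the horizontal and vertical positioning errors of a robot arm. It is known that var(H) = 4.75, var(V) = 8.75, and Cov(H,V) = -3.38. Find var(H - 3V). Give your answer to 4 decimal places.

103.7800

var(H - 3V) = (1)²·var(H) + (-3)²·var(V) + 2·(1)·(-3)·Cov(H,V)
= 1·4.75 + 9·8.75 + -6·-3.38 = 103.78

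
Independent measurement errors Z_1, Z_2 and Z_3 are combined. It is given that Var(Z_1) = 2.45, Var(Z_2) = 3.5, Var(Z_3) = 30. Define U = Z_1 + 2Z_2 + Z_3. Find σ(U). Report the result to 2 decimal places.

By independence, Var(U) = (1)²Var(Z_1) + (2)²Var(Z_2) + (1)²Var(Z_3)
= (1)²·2.45 + (2)²·3.5 + (1)²·30 = 46.45
σ(U) = √46.45 ≈ 6.82

6.82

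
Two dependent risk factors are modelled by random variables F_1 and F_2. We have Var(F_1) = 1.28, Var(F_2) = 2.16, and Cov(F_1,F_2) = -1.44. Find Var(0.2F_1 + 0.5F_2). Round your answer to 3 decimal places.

0.303

Var(0.2F_1 + 0.5F_2) = (0.2)²·Var(F_1) + (0.5)²·Var(F_2) + 2·(0.2)·(0.5)·Cov(F_1,F_2)
= 0.04·1.28 + 0.25·2.16 + 0.2·-1.44 = 0.3032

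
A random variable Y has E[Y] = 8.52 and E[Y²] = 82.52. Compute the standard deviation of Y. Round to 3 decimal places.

Var(Y) = 82.52 − (8.52)² = 9.9296
σ(Y) = √9.9296 ≈ 3.151

3.151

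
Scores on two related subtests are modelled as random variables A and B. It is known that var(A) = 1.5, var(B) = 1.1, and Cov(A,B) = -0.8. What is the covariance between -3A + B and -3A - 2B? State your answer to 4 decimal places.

8.9000

Cov(-3A + B, -3A - 2B) = (-3)(-3)var(A) + (1)(-2)var(B) + [(-3)(-2) + (1)(-3)]Cov(A,B)
= 9·1.5 + -2·1.1 + 3·-0.8 = 8.9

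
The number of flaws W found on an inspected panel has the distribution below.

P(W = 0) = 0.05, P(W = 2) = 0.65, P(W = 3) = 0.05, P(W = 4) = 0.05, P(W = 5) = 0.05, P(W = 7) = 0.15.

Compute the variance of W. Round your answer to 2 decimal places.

E[W] = (0)(0.05) + (2)(0.65) + (3)(0.05) + (4)(0.05) + (5)(0.05) + (7)(0.15) = 2.95
E[W²] = (0)²(0.05) + (2)²(0.65) + (3)²(0.05) + (4)²(0.05) + (5)²(0.05) + (7)²(0.15) = 12.45
var(W) = E[W²] − (E[W])² = 12.45 − (2.95)² = 3.7475

3.75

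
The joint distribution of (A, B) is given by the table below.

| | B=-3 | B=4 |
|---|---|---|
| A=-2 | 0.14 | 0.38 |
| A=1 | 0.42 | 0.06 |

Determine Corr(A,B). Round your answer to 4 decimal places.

E[A] = -0.56,  E[B] = 0.08
E[AB] = -3.22
Cov(A,B) = E[AB] − E[A]E[B] = -3.22 − (-0.56)(0.08) = -3.1752
V(A) = 2.2464,  V(B) = 12.0736
ρ = -3.1752 / √(2.2464·12.0736) ≈ -0.6097

-0.6097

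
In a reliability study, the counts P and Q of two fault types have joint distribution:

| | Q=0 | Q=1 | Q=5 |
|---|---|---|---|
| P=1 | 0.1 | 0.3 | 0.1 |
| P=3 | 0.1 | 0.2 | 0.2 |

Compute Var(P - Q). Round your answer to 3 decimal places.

4.200

E[P] = 2,  E[Q] = 2,  E[PQ] = 4.4
Var(P) = 5 − (2)² = 1;  Var(Q) = 8 − (2)² = 4
Cov(P,Q) = 4.4 − (2)(2) = 0.4
Var(P - Q) = (1)²·1 + (-1)²·4 + 2·(1)·(-1)·0.4 = 4.2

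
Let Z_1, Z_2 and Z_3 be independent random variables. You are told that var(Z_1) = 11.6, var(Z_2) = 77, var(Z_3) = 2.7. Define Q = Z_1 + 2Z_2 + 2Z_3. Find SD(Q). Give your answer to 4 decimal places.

18.1769

By independence, var(Q) = (1)²var(Z_1) + (2)²var(Z_2) + (2)²var(Z_3)
= (1)²·11.6 + (2)²·77 + (2)²·2.7 = 330.4
SD(Q) = √330.4 ≈ 18.1769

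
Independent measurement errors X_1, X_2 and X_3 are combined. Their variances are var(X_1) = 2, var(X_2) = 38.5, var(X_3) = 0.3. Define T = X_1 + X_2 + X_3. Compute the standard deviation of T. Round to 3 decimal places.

6.387

By independence, var(T) = (1)²var(X_1) + (1)²var(X_2) + (1)²var(X_3)
= (1)²·2 + (1)²·38.5 + (1)²·0.3 = 40.8
sd(T) = √40.8 ≈ 6.387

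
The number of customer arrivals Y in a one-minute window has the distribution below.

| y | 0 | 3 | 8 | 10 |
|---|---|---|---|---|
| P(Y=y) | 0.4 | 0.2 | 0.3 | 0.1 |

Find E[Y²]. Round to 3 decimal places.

31.000

E[Y²] = (0)²(0.4) + (3)²(0.2) + (8)²(0.3) + (10)²(0.1) = 31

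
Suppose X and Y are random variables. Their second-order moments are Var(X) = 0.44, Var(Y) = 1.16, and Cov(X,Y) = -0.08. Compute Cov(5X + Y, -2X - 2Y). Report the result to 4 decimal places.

-5.7600

Cov(5X + Y, -2X - 2Y) = (5)(-2)Var(X) + (1)(-2)Var(Y) + [(5)(-2) + (1)(-2)]Cov(X,Y)
= -10·0.44 + -2·1.16 + -12·-0.08 = -5.76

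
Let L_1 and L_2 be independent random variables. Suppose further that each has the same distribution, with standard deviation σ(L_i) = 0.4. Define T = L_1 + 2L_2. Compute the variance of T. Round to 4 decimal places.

V(L_i) = (0.4)² = 0.16
By independence, V(T) = (1)²V(L_1) + (2)²V(L_2)
= (1)²·0.16 + (2)²·0.16 = 0.8

0.8000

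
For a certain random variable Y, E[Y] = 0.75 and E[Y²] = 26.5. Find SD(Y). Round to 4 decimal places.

5.0929

V(Y) = 26.5 − (0.75)² = 25.9375
SD(Y) = √25.9375 ≈ 5.0929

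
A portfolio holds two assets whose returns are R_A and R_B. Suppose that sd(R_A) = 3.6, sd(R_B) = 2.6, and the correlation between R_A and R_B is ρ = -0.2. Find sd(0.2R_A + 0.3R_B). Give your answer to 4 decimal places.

Var(R_A) = (3.6)² = 12.96;  Var(R_B) = (2.6)² = 6.76
cov(R_A,R_B) = ρ·sd(R_A)·sd(R_B) = -0.2·3.6·2.6 = -1.872
Var(0.2R_A + 0.3R_B) = (0.2)²·Var(R_A) + (0.3)²·Var(R_B) + 2·(0.2)·(0.3)·cov(R_A,R_B)
= 0.04·12.96 + 0.09·6.76 + 0.12·-1.872 = 0.90216
sd(0.2R_A + 0.3R_B) = √0.90216 ≈ 0.9498

0.9498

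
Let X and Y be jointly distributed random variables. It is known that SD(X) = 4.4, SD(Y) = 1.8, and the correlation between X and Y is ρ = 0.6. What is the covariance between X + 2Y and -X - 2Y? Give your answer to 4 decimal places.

Var(X) = (4.4)² = 19.36;  Var(Y) = (1.8)² = 3.24
cov(X,Y) = ρ·SD(X)·SD(Y) = 0.6·4.4·1.8 = 4.752
cov(X + 2Y, -X - 2Y) = (1)(-1)Var(X) + (2)(-2)Var(Y) + [(1)(-2) + (2)(-1)]cov(X,Y)
= -1·19.36 + -4·3.24 + -4·4.752 = -51.328

-51.3280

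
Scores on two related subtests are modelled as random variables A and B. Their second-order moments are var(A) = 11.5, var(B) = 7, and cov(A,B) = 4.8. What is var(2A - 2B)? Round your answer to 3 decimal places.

35.600

var(2A - 2B) = (2)²·var(A) + (-2)²·var(B) + 2·(2)·(-2)·cov(A,B)
= 4·11.5 + 4·7 + -8·4.8 = 35.6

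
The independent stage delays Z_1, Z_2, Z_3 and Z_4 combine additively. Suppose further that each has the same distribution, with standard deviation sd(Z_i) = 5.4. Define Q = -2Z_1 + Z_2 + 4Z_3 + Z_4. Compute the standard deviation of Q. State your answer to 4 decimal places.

25.3282

Var(Z_i) = (5.4)² = 29.16
By independence, Var(Q) = (-2)²Var(Z_1) + (1)²Var(Z_2) + (4)²Var(Z_3) + (1)²Var(Z_4)
= (-2)²·29.16 + (1)²·29.16 + (4)²·29.16 + (1)²·29.16 = 641.52
sd(Q) = √641.52 ≈ 25.3282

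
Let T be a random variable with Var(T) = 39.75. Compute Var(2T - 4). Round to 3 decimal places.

159.000

Var(2T - 4) = (2)²·Var(T) = 4·39.75 = 159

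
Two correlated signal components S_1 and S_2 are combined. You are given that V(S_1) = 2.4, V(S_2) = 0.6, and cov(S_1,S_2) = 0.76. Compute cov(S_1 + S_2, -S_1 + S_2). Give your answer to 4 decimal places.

cov(S_1 + S_2, -S_1 + S_2) = (1)(-1)V(S_1) + (1)(1)V(S_2) + [(1)(1) + (1)(-1)]cov(S_1,S_2)
= -1·2.4 + 1·0.6 + 0·0.76 = -1.8

-1.8000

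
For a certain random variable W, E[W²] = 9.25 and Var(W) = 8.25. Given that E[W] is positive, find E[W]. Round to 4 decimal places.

(E[W])² = E[W²] − Var(W) = 9.25 − 8.25 = 1
E[W] = √1 = 1

1.0000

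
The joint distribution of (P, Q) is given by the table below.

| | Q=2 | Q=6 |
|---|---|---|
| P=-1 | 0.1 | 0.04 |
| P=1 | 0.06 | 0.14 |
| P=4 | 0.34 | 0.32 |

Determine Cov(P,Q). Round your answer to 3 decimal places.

0.120

E[P] = 2.7,  E[Q] = 4
E[PQ] = 10.92
Cov(P,Q) = E[PQ] − E[P]E[Q] = 10.92 − (2.7)(4) = 0.12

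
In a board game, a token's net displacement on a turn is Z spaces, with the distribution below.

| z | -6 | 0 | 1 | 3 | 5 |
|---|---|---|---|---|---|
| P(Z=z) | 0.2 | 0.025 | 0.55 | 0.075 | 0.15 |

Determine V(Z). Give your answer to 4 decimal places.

12.0694

E[Z] = (-6)(0.2) + (0)(0.025) + (1)(0.55) + (3)(0.075) + (5)(0.15) = 0.325
E[Z²] = (-6)²(0.2) + (0)²(0.025) + (1)²(0.55) + (3)²(0.075) + (5)²(0.15) = 12.175
V(Z) = E[Z²] − (E[Z])² = 12.175 − (0.325)² = 12.069375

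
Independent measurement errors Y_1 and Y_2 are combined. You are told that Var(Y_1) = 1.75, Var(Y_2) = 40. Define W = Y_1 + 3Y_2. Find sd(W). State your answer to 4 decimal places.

By independence, Var(W) = (1)²Var(Y_1) + (3)²Var(Y_2)
= (1)²·1.75 + (3)²·40 = 361.75
sd(W) = √361.75 ≈ 19.0197

19.0197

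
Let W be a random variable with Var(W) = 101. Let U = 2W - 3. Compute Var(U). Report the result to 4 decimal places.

404.0000

Var(2W - 3) = (2)²·Var(W) = 4·101 = 404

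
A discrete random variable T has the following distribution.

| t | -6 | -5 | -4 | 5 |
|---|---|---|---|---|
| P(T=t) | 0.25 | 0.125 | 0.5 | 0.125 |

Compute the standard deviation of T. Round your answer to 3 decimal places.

E[T] = (-6)(0.25) + (-5)(0.125) + (-4)(0.5) + (5)(0.125) = -3.5
E[T²] = (-6)²(0.25) + (-5)²(0.125) + (-4)²(0.5) + (5)²(0.125) = 23.25
V(T) = E[T²] − (E[T])² = 23.25 − (-3.5)² = 11
SD(T) = √11 ≈ 3.317

3.317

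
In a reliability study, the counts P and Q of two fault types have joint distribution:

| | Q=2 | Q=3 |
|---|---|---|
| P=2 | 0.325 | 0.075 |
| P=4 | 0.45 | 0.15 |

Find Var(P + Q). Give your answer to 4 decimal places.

1.1944

E[P] = 3.2,  E[Q] = 2.225,  E[PQ] = 7.15
Var(P) = 11.2 − (3.2)² = 0.96;  Var(Q) = 5.125 − (2.225)² = 0.174375
Cov(P,Q) = 7.15 − (3.2)(2.225) = 0.03
Var(P + Q) = (1)²·0.96 + (1)²·0.174375 + 2·(1)·(1)·0.03 = 1.194375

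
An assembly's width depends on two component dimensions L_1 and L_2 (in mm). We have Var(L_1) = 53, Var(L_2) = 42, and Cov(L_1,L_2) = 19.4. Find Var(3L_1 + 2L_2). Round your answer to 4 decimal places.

Var(3L_1 + 2L_2) = (3)²·Var(L_1) + (2)²·Var(L_2) + 2·(3)·(2)·Cov(L_1,L_2)
= 9·53 + 4·42 + 12·19.4 = 877.8

877.8000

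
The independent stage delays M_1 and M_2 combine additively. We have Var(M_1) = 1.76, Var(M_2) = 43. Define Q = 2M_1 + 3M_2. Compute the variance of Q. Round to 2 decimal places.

394.04

By independence, Var(Q) = (2)²Var(M_1) + (3)²Var(M_2)
= (2)²·1.76 + (3)²·43 = 394.04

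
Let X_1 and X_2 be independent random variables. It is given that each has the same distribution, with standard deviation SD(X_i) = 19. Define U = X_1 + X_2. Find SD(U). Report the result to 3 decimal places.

26.870

V(X_i) = (19)² = 361
By independence, V(U) = (1)²V(X_1) + (1)²V(X_2)
= (1)²·361 + (1)²·361 = 722
SD(U) = √722 ≈ 26.870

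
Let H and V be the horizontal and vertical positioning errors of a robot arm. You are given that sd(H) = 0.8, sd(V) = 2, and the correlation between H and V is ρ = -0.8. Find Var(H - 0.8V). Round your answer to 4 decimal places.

Var(H) = (0.8)² = 0.64;  Var(V) = (2)² = 4
Cov(H,V) = ρ·sd(H)·sd(V) = -0.8·0.8·2 = -1.28
Var(H - 0.8V) = (1)²·Var(H) + (-0.8)²·Var(V) + 2·(1)·(-0.8)·Cov(H,V)
= 1·0.64 + 0.64·4 + -1.6·-1.28 = 5.248

5.2480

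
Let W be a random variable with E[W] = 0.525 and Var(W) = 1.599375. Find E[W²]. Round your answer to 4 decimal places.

E[W²] = Var(W) + (E[W])² = 1.599375 + (0.525)² = 1.875

1.8750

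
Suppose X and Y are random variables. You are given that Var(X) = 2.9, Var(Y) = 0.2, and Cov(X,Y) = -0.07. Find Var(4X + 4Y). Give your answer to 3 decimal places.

47.360

Var(4X + 4Y) = (4)²·Var(X) + (4)²·Var(Y) + 2·(4)·(4)·Cov(X,Y)
= 16·2.9 + 16·0.2 + 32·-0.07 = 47.36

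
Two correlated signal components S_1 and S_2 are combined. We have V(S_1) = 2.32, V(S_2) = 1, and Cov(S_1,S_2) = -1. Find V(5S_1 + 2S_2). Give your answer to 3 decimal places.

V(5S_1 + 2S_2) = (5)²·V(S_1) + (2)²·V(S_2) + 2·(5)·(2)·Cov(S_1,S_2)
= 25·2.32 + 4·1 + 20·-1 = 42

42.000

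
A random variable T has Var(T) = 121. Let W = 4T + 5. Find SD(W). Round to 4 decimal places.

44.0000

Var(4T + 5) = (4)²·121 = 1936
SD(W) = √1936 ≈ 44.0000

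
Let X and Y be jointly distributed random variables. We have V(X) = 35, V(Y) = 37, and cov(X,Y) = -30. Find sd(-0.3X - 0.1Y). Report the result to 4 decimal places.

1.3115

V(-0.3X - 0.1Y) = (-0.3)²·V(X) + (-0.1)²·V(Y) + 2·(-0.3)·(-0.1)·cov(X,Y)
= 0.09·35 + 0.01·37 + 0.06·-30 = 1.72
sd(-0.3X - 0.1Y) = √1.72 ≈ 1.3115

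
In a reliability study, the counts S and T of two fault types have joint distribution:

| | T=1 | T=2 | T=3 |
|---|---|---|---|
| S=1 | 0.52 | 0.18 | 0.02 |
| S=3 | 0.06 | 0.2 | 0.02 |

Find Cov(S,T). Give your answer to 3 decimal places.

E[S] = 1.56,  E[T] = 1.46
E[ST] = 2.5
Cov(S,T) = E[ST] − E[S]E[T] = 2.5 − (1.56)(1.46) = 0.2224

0.222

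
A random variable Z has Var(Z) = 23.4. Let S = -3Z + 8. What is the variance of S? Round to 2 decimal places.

Var(-3Z + 8) = (-3)²·Var(Z) = 9·23.4 = 210.6

210.60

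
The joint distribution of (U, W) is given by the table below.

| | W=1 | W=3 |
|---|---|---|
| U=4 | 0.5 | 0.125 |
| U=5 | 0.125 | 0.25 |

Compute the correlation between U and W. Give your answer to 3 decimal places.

0.467

E[U] = 4.375,  E[W] = 1.75
E[UW] = 7.875
cov(U,W) = E[UW] − E[U]E[W] = 7.875 − (4.375)(1.75) = 0.21875
Var(U) = 0.234375,  Var(W) = 0.9375
ρ = 0.21875 / √(0.234375·0.9375) ≈ 0.467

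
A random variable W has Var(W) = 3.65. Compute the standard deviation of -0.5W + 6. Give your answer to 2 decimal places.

0.96

Var(-0.5W + 6) = (-0.5)²·3.65 = 0.9125
sd(-0.5W + 6) = √0.9125 ≈ 0.96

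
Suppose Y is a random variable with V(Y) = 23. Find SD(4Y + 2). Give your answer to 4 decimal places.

19.1833

V(4Y + 2) = (4)²·23 = 368
SD(4Y + 2) = √368 ≈ 19.1833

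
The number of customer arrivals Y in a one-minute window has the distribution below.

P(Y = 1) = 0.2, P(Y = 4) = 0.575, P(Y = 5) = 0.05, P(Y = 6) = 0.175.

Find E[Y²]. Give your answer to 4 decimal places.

16.9500

E[Y²] = (1)²(0.2) + (4)²(0.575) + (5)²(0.05) + (6)²(0.175) = 16.95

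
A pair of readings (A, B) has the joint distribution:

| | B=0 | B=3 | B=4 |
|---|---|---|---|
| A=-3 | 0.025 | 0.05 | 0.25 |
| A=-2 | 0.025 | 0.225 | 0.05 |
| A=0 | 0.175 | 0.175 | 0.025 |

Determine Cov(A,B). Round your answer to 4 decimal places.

-1.0263

E[A] = -1.575,  E[B] = 2.65
E[AB] = -5.2
Cov(A,B) = E[AB] − E[A]E[B] = -5.2 − (-1.575)(2.65) = -1.02625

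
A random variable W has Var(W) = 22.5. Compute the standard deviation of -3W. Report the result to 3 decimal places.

Var(-3W) = (-3)²·22.5 = 202.5
SD(-3W) = √202.5 ≈ 14.230

14.230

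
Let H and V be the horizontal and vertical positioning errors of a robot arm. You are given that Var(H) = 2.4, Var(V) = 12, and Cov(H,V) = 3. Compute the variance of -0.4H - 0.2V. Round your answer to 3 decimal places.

Var(-0.4H - 0.2V) = (-0.4)²·Var(H) + (-0.2)²·Var(V) + 2·(-0.4)·(-0.2)·Cov(H,V)
= 0.16·2.4 + 0.04·12 + 0.16·3 = 1.344

1.344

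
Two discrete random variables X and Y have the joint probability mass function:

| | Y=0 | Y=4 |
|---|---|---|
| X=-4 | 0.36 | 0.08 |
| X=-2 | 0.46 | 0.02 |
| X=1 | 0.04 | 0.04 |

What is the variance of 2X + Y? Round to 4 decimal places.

E[X] = -2.64,  E[Y] = 0.56,  E[XY] = -1.28
var(X) = 9.04 − (-2.64)² = 2.0704;  var(Y) = 2.24 − (0.56)² = 1.9264
Cov(X,Y) = -1.28 − (-2.64)(0.56) = 0.1984
var(2X + Y) = (2)²·2.0704 + (1)²·1.9264 + 2·(2)·(1)·0.1984 = 11.0016

11.0016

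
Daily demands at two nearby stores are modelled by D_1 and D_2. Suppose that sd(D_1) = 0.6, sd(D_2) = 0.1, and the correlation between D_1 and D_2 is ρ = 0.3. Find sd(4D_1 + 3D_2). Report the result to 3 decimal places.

V(D_1) = (0.6)² = 0.36;  V(D_2) = (0.1)² = 0.01
Cov(D_1,D_2) = ρ·sd(D_1)·sd(D_2) = 0.3·0.6·0.1 = 0.018
V(4D_1 + 3D_2) = (4)²·V(D_1) + (3)²·V(D_2) + 2·(4)·(3)·Cov(D_1,D_2)
= 16·0.36 + 9·0.01 + 24·0.018 = 6.282
sd(4D_1 + 3D_2) = √6.282 ≈ 2.506

2.506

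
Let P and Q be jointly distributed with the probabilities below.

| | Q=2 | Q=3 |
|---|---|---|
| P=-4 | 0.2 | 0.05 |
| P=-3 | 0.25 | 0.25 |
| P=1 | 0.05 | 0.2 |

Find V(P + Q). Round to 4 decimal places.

E[P] = -2.25,  E[Q] = 2.5,  E[PQ] = -5.25
V(P) = 8.75 − (-2.25)² = 3.6875;  V(Q) = 6.5 − (2.5)² = 0.25
Cov(P,Q) = -5.25 − (-2.25)(2.5) = 0.375
V(P + Q) = (1)²·3.6875 + (1)²·0.25 + 2·(1)·(1)·0.375 = 4.6875

4.6875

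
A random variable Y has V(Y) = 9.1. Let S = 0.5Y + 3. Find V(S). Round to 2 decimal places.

2.28

V(0.5Y + 3) = (0.5)²·V(Y) = 0.25·9.1 = 2.275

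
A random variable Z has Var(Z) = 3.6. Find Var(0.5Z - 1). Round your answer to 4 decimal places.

Var(0.5Z - 1) = (0.5)²·Var(Z) = 0.25·3.6 = 0.9

0.9000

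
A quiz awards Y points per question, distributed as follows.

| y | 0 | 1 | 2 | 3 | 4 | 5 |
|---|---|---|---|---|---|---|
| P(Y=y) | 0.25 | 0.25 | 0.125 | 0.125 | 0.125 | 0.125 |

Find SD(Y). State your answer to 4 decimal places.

1.7321

E[Y] = (0)(0.25) + (1)(0.25) + (2)(0.125) + (3)(0.125) + (4)(0.125) + (5)(0.125) = 2
E[Y²] = (0)²(0.25) + (1)²(0.25) + (2)²(0.125) + (3)²(0.125) + (4)²(0.125) + (5)²(0.125) = 7
Var(Y) = E[Y²] − (E[Y])² = 7 − (2)² = 3
SD(Y) = √3 ≈ 1.7321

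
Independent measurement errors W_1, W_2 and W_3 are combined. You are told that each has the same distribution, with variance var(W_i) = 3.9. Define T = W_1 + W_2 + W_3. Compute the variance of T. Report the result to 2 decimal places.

11.70

By independence, var(T) = (1)²var(W_1) + (1)²var(W_2) + (1)²var(W_3)
= (1)²·3.9 + (1)²·3.9 + (1)²·3.9 = 11.7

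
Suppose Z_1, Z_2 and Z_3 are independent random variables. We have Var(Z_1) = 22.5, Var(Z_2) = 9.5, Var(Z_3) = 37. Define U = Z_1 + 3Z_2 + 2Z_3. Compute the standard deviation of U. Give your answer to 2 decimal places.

16.00

By independence, Var(U) = (1)²Var(Z_1) + (3)²Var(Z_2) + (2)²Var(Z_3)
= (1)²·22.5 + (3)²·9.5 + (2)²·37 = 256
SD(U) = √256 ≈ 16.00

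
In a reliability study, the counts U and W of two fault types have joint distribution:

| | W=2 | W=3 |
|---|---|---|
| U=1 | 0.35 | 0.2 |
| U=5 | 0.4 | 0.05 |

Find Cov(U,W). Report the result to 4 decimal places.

E[U] = 2.8,  E[W] = 2.25
E[UW] = 6.05
Cov(U,W) = E[UW] − E[U]E[W] = 6.05 − (2.8)(2.25) = -0.25

-0.2500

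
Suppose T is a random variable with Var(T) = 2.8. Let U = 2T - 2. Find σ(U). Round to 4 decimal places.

Var(2T - 2) = (2)²·2.8 = 11.2
σ(U) = √11.2 ≈ 3.3466

3.3466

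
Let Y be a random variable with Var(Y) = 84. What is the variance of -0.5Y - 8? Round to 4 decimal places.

21.0000

Var(-0.5Y - 8) = (-0.5)²·Var(Y) = 0.25·84 = 21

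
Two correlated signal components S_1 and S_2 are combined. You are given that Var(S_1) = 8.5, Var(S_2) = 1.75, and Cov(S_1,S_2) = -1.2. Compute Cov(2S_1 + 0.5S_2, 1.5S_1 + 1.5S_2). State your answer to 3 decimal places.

Cov(2S_1 + 0.5S_2, 1.5S_1 + 1.5S_2) = (2)(1.5)Var(S_1) + (0.5)(1.5)Var(S_2) + [(2)(1.5) + (0.5)(1.5)]Cov(S_1,S_2)
= 3·8.5 + 0.75·1.75 + 3.75·-1.2 = 22.3125

22.313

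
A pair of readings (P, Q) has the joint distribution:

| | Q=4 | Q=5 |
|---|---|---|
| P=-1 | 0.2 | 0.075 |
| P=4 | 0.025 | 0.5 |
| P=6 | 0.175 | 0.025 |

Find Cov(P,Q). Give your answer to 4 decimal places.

0.2600

E[P] = 3.025,  E[Q] = 4.6
E[PQ] = 14.175
Cov(P,Q) = E[PQ] − E[P]E[Q] = 14.175 − (3.025)(4.6) = 0.26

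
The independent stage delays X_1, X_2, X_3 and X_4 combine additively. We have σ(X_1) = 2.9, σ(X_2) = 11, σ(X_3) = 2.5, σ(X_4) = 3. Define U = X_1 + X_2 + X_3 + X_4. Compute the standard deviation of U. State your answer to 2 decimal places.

12.03

Var(X_1) = 8.41, Var(X_2) = 121, Var(X_3) = 6.25, Var(X_4) = 9
By independence, Var(U) = (1)²Var(X_1) + (1)²Var(X_2) + (1)²Var(X_3) + (1)²Var(X_4)
= (1)²·8.41 + (1)²·121 + (1)²·6.25 + (1)²·9 = 144.66
σ(U) = √144.66 ≈ 12.03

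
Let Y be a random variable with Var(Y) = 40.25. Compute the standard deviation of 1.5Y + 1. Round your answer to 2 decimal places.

Var(1.5Y + 1) = (1.5)²·40.25 = 90.5625
sd(1.5Y + 1) = √90.5625 ≈ 9.52

9.52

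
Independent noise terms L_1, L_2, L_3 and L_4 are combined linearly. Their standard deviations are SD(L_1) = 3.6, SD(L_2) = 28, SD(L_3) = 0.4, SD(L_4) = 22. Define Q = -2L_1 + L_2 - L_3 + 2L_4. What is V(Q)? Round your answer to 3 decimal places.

V(L_1) = 12.96, V(L_2) = 784, V(L_3) = 0.16, V(L_4) = 484
By independence, V(Q) = (-2)²V(L_1) + (1)²V(L_2) + (-1)²V(L_3) + (2)²V(L_4)
= (-2)²·12.96 + (1)²·784 + (-1)²·0.16 + (2)²·484 = 2772

2772.000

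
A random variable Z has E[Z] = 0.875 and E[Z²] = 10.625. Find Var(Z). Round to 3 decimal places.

9.859

Var(Z) = 10.625 − (0.875)² = 9.859375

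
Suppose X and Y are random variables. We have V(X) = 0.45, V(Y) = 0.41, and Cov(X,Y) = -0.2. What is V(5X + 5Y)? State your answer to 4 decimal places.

V(5X + 5Y) = (5)²·V(X) + (5)²·V(Y) + 2·(5)·(5)·Cov(X,Y)
= 25·0.45 + 25·0.41 + 50·-0.2 = 11.5

11.5000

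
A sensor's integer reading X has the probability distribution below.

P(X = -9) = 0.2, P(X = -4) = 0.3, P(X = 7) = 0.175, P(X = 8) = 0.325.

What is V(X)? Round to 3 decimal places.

49.694

E[X] = (-9)(0.2) + (-4)(0.3) + (7)(0.175) + (8)(0.325) = 0.825
E[X²] = (-9)²(0.2) + (-4)²(0.3) + (7)²(0.175) + (8)²(0.325) = 50.375
V(X) = E[X²] − (E[X])² = 50.375 − (0.825)² = 49.694375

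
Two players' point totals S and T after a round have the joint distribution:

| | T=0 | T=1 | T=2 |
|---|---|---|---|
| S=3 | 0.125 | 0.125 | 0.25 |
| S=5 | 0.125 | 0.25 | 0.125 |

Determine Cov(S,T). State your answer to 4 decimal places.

E[S] = 4,  E[T] = 1.125
E[ST] = 4.375
Cov(S,T) = E[ST] − E[S]E[T] = 4.375 − (4)(1.125) = -0.125

-0.1250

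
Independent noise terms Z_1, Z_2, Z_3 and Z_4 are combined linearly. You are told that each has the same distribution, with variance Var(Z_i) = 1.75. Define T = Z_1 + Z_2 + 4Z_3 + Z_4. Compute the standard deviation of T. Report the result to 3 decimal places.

By independence, Var(T) = (1)²Var(Z_1) + (1)²Var(Z_2) + (4)²Var(Z_3) + (1)²Var(Z_4)
= (1)²·1.75 + (1)²·1.75 + (4)²·1.75 + (1)²·1.75 = 33.25
sd(T) = √33.25 ≈ 5.766

5.766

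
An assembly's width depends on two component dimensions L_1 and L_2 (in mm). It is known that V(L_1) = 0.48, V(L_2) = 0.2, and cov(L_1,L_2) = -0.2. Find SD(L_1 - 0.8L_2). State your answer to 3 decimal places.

V(L_1 - 0.8L_2) = (1)²·V(L_1) + (-0.8)²·V(L_2) + 2·(1)·(-0.8)·cov(L_1,L_2)
= 1·0.48 + 0.64·0.2 + -1.6·-0.2 = 0.928
SD(L_1 - 0.8L_2) = √0.928 ≈ 0.963

0.963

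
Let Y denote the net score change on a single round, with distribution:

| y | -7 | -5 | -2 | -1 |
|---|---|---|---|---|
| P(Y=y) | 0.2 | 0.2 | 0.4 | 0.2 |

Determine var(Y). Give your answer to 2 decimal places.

E[Y] = (-7)(0.2) + (-5)(0.2) + (-2)(0.4) + (-1)(0.2) = -3.4
E[Y²] = (-7)²(0.2) + (-5)²(0.2) + (-2)²(0.4) + (-1)²(0.2) = 16.6
var(Y) = E[Y²] − (E[Y])² = 16.6 − (-3.4)² = 5.04

5.04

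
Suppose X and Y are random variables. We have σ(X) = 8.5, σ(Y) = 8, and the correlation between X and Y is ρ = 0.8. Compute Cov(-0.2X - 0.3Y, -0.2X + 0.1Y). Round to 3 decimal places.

Var(X) = (8.5)² = 72.25;  Var(Y) = (8)² = 64
Cov(X,Y) = ρ·σ(X)·σ(Y) = 0.8·8.5·8 = 54.4
Cov(-0.2X - 0.3Y, -0.2X + 0.1Y) = (-0.2)(-0.2)Var(X) + (-0.3)(0.1)Var(Y) + [(-0.2)(0.1) + (-0.3)(-0.2)]Cov(X,Y)
= 0.04·72.25 + -0.03·64 + 0.04·54.4 = 3.146

3.146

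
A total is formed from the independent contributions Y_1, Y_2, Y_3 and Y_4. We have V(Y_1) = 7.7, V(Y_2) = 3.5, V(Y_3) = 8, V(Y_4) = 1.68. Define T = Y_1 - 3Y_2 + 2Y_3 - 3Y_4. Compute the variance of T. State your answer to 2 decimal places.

86.32

By independence, V(T) = (1)²V(Y_1) + (-3)²V(Y_2) + (2)²V(Y_3) + (-3)²V(Y_4)
= (1)²·7.7 + (-3)²·3.5 + (2)²·8 + (-3)²·1.68 = 86.32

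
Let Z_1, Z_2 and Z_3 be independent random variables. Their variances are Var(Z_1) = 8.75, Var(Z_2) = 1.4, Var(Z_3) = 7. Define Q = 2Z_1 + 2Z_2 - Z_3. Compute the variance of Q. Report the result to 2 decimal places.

47.60

By independence, Var(Q) = (2)²Var(Z_1) + (2)²Var(Z_2) + (-1)²Var(Z_3)
= (2)²·8.75 + (2)²·1.4 + (-1)²·7 = 47.6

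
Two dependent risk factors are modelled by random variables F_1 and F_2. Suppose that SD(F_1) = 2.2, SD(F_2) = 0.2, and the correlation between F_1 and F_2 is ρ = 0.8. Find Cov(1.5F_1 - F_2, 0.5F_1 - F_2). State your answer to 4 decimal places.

2.9660

var(F_1) = (2.2)² = 4.84;  var(F_2) = (0.2)² = 0.04
Cov(F_1,F_2) = ρ·SD(F_1)·SD(F_2) = 0.8·2.2·0.2 = 0.352
Cov(1.5F_1 - F_2, 0.5F_1 - F_2) = (1.5)(0.5)var(F_1) + (-1)(-1)var(F_2) + [(1.5)(-1) + (-1)(0.5)]Cov(F_1,F_2)
= 0.75·4.84 + 1·0.04 + -2·0.352 = 2.966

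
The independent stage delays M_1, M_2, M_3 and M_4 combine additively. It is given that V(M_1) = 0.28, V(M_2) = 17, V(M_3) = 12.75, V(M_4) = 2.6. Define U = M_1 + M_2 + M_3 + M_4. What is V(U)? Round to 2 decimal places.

32.63

By independence, V(U) = (1)²V(M_1) + (1)²V(M_2) + (1)²V(M_3) + (1)²V(M_4)
= (1)²·0.28 + (1)²·17 + (1)²·12.75 + (1)²·2.6 = 32.63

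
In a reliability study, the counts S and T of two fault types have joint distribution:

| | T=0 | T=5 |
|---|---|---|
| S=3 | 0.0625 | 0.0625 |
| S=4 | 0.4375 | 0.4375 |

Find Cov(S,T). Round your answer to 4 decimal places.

0.0000

E[S] = 3.875,  E[T] = 2.5
E[ST] = 9.6875
Cov(S,T) = E[ST] − E[S]E[T] = 9.6875 − (3.875)(2.5) = 0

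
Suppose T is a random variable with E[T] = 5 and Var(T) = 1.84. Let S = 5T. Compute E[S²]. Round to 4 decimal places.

671.0000

E[5T] = 5·5 = 25
Var(5T) = (5)²·1.84 = 46
E[S²] = Var(S) + (E[S])² = 46 + (25)² = 671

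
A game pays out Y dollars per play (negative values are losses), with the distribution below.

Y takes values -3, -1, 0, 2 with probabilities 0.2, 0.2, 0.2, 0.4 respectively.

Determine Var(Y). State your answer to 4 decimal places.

E[Y] = (-3)(0.2) + (-1)(0.2) + (0)(0.2) + (2)(0.4) = 0
E[Y²] = (-3)²(0.2) + (-1)²(0.2) + (0)²(0.2) + (2)²(0.4) = 3.6
Var(Y) = E[Y²] − (E[Y])² = 3.6 − (0)² = 3.6

3.6000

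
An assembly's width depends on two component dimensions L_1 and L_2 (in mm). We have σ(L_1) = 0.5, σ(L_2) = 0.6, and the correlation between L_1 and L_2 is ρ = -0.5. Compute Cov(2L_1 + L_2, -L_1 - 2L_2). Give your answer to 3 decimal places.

Var(L_1) = (0.5)² = 0.25;  Var(L_2) = (0.6)² = 0.36
Cov(L_1,L_2) = ρ·σ(L_1)·σ(L_2) = -0.5·0.5·0.6 = -0.15
Cov(2L_1 + L_2, -L_1 - 2L_2) = (2)(-1)Var(L_1) + (1)(-2)Var(L_2) + [(2)(-2) + (1)(-1)]Cov(L_1,L_2)
= -2·0.25 + -2·0.36 + -5·-0.15 = -0.47

-0.470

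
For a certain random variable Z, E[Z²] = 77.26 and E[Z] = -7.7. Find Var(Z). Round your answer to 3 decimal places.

17.970

Var(Z) = 77.26 − (-7.7)² = 17.97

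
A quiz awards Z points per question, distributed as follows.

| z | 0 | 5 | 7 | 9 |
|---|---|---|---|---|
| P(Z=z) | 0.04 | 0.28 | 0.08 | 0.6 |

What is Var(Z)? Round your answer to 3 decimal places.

5.350

E[Z] = (0)(0.04) + (5)(0.28) + (7)(0.08) + (9)(0.6) = 7.36
E[Z²] = (0)²(0.04) + (5)²(0.28) + (7)²(0.08) + (9)²(0.6) = 59.52
Var(Z) = E[Z²] − (E[Z])² = 59.52 − (7.36)² = 5.3504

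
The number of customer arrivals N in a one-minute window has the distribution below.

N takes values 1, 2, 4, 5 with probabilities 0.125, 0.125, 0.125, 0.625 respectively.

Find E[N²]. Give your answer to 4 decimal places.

E[N²] = (1)²(0.125) + (2)²(0.125) + (4)²(0.125) + (5)²(0.625) = 18.25

18.2500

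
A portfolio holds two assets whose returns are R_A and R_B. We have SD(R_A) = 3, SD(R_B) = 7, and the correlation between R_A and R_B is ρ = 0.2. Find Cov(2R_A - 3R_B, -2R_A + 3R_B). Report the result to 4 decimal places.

Var(R_A) = (3)² = 9;  Var(R_B) = (7)² = 49
Cov(R_A,R_B) = ρ·SD(R_A)·SD(R_B) = 0.2·3·7 = 4.2
Cov(2R_A - 3R_B, -2R_A + 3R_B) = (2)(-2)Var(R_A) + (-3)(3)Var(R_B) + [(2)(3) + (-3)(-2)]Cov(R_A,R_B)
= -4·9 + -9·49 + 12·4.2 = -426.6

-426.6000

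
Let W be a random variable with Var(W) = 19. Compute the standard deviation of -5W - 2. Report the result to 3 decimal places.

Var(-5W - 2) = (-5)²·19 = 475
SD(-5W - 2) = √475 ≈ 21.794

21.794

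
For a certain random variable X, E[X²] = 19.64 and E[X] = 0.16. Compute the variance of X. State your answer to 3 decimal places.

var(X) = 19.64 − (0.16)² = 19.6144

19.614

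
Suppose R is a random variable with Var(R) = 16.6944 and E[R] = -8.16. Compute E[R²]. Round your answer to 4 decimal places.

E[R²] = Var(R) + (E[R])² = 16.6944 + (-8.16)² = 83.28

83.2800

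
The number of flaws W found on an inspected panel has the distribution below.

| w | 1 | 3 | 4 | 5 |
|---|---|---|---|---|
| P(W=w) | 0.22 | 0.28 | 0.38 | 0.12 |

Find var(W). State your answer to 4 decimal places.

E[W] = (1)(0.22) + (3)(0.28) + (4)(0.38) + (5)(0.12) = 3.18
E[W²] = (1)²(0.22) + (3)²(0.28) + (4)²(0.38) + (5)²(0.12) = 11.82
var(W) = E[W²] − (E[W])² = 11.82 − (3.18)² = 1.7076

1.7076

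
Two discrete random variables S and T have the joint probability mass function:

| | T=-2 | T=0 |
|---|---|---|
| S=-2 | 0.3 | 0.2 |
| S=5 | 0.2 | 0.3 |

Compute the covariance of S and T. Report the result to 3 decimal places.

0.700

E[S] = 1.5,  E[T] = -1
E[ST] = -0.8
cov(S,T) = E[ST] − E[S]E[T] = -0.8 − (1.5)(-1) = 0.7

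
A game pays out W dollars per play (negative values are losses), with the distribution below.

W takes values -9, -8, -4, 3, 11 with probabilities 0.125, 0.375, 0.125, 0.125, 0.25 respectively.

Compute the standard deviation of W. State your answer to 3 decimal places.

E[W] = (-9)(0.125) + (-8)(0.375) + (-4)(0.125) + (3)(0.125) + (11)(0.25) = -1.5
E[W²] = (-9)²(0.125) + (-8)²(0.375) + (-4)²(0.125) + (3)²(0.125) + (11)²(0.25) = 67.5
Var(W) = E[W²] − (E[W])² = 67.5 − (-1.5)² = 65.25
SD(W) = √65.25 ≈ 8.078

8.078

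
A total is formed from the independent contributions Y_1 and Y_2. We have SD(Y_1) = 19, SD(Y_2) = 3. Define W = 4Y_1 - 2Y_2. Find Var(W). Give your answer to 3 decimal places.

5812.000

Var(Y_1) = 361, Var(Y_2) = 9
By independence, Var(W) = (4)²Var(Y_1) + (-2)²Var(Y_2)
= (4)²·361 + (-2)²·9 = 5812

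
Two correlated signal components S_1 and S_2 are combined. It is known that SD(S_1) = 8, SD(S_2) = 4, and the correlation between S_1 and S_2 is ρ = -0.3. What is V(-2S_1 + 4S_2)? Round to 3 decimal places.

665.600

V(S_1) = (8)² = 64;  V(S_2) = (4)² = 16
cov(S_1,S_2) = ρ·SD(S_1)·SD(S_2) = -0.3·8·4 = -9.6
V(-2S_1 + 4S_2) = (-2)²·V(S_1) + (4)²·V(S_2) + 2·(-2)·(4)·cov(S_1,S_2)
= 4·64 + 16·16 + -16·-9.6 = 665.6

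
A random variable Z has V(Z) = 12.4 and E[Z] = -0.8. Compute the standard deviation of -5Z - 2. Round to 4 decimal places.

17.6068

V(-5Z - 2) = (-5)²·12.4 = 310
SD(-5Z - 2) = √310 ≈ 17.6068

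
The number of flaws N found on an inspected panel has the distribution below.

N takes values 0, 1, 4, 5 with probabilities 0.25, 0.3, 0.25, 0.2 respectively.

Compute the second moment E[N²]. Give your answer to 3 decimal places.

E[N²] = (0)²(0.25) + (1)²(0.3) + (4)²(0.25) + (5)²(0.2) = 9.3

9.300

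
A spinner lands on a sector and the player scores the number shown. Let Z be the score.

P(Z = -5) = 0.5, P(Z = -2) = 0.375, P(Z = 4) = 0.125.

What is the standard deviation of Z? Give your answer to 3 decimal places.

2.905

E[Z] = (-5)(0.5) + (-2)(0.375) + (4)(0.125) = -2.75
E[Z²] = (-5)²(0.5) + (-2)²(0.375) + (4)²(0.125) = 16
var(Z) = E[Z²] − (E[Z])² = 16 − (-2.75)² = 8.4375
SD(Z) = √8.4375 ≈ 2.905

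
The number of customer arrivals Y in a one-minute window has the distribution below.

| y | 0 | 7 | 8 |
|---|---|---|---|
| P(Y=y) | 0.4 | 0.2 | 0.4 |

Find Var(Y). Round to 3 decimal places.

E[Y] = (0)(0.4) + (7)(0.2) + (8)(0.4) = 4.6
E[Y²] = (0)²(0.4) + (7)²(0.2) + (8)²(0.4) = 35.4
Var(Y) = E[Y²] − (E[Y])² = 35.4 − (4.6)² = 14.24

14.240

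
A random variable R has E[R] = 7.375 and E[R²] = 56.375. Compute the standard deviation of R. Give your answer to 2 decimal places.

var(R) = 56.375 − (7.375)² = 1.984375
σ(R) = √1.984375 ≈ 1.41

1.41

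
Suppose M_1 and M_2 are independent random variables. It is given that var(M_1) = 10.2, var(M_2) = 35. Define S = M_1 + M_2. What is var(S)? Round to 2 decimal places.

45.20

By independence, var(S) = (1)²var(M_1) + (1)²var(M_2)
= (1)²·10.2 + (1)²·35 = 45.2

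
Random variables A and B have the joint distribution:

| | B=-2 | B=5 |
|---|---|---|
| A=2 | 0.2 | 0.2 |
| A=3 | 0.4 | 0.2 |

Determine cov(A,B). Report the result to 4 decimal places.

-0.2800

E[A] = 2.6,  E[B] = 0.8
E[AB] = 1.8
cov(A,B) = E[AB] − E[A]E[B] = 1.8 − (2.6)(0.8) = -0.28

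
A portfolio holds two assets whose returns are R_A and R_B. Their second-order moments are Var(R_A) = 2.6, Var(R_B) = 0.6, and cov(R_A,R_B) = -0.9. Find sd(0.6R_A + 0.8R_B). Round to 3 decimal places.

0.675

Var(0.6R_A + 0.8R_B) = (0.6)²·Var(R_A) + (0.8)²·Var(R_B) + 2·(0.6)·(0.8)·cov(R_A,R_B)
= 0.36·2.6 + 0.64·0.6 + 0.96·-0.9 = 0.456
sd(0.6R_A + 0.8R_B) = √0.456 ≈ 0.675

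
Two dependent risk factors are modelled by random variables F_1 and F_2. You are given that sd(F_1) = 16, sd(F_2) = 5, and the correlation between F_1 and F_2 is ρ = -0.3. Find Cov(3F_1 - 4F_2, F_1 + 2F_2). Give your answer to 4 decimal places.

V(F_1) = (16)² = 256;  V(F_2) = (5)² = 25
Cov(F_1,F_2) = ρ·sd(F_1)·sd(F_2) = -0.3·16·5 = -24
Cov(3F_1 - 4F_2, F_1 + 2F_2) = (3)(1)V(F_1) + (-4)(2)V(F_2) + [(3)(2) + (-4)(1)]Cov(F_1,F_2)
= 3·256 + -8·25 + 2·-24 = 520

520.0000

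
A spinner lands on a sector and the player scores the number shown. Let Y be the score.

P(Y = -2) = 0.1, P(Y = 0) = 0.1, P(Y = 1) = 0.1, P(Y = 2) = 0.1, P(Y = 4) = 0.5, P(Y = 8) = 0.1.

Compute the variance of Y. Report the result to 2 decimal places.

6.89

E[Y] = (-2)(0.1) + (0)(0.1) + (1)(0.1) + (2)(0.1) + (4)(0.5) + (8)(0.1) = 2.9
E[Y²] = (-2)²(0.1) + (0)²(0.1) + (1)²(0.1) + (2)²(0.1) + (4)²(0.5) + (8)²(0.1) = 15.3
V(Y) = E[Y²] − (E[Y])² = 15.3 − (2.9)² = 6.89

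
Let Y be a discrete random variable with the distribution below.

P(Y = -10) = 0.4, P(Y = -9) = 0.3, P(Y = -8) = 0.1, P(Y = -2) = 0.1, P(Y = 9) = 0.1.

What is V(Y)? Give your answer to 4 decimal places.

32.9600

E[Y] = (-10)(0.4) + (-9)(0.3) + (-8)(0.1) + (-2)(0.1) + (9)(0.1) = -6.8
E[Y²] = (-10)²(0.4) + (-9)²(0.3) + (-8)²(0.1) + (-2)²(0.1) + (9)²(0.1) = 79.2
V(Y) = E[Y²] − (E[Y])² = 79.2 − (-6.8)² = 32.96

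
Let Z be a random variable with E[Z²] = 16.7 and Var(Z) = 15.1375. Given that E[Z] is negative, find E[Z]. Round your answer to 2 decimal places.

-1.25

(E[Z])² = E[Z²] − Var(Z) = 16.7 − 15.1375 = 1.5625
E[Z] = −√1.5625 = -1.25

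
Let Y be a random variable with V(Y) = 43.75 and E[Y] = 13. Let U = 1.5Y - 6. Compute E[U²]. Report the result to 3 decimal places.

280.688

E[1.5Y - 6] = 1.5·13 − 6 = 13.5
V(1.5Y - 6) = (1.5)²·43.75 = 98.4375
E[U²] = V(U) + (E[U])² = 98.4375 + (13.5)² = 280.6875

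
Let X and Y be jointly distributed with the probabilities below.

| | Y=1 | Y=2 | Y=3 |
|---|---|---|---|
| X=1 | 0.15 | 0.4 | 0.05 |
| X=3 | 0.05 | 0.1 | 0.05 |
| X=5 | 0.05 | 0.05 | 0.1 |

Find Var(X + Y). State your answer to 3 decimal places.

3.528

E[X] = 2.2,  E[Y] = 1.95,  E[XY] = 4.55
Var(X) = 7.4 − (2.2)² = 2.56;  Var(Y) = 4.25 − (1.95)² = 0.4475
Cov(X,Y) = 4.55 − (2.2)(1.95) = 0.26
Var(X + Y) = (1)²·2.56 + (1)²·0.4475 + 2·(1)·(1)·0.26 = 3.5275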